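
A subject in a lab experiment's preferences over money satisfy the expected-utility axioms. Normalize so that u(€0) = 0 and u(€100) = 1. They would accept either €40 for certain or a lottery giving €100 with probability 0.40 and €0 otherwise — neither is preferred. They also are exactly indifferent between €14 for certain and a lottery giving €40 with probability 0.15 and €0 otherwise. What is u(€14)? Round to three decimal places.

0.060

First, u(€40) = 0.40·u(€100) + 0.60·u(€0) = 0.40.
Then u(€14) = 0.15·u(€40) + 0.85·u(€0) = 0.15·0.40 + 0.85·0.00 = 0.0600.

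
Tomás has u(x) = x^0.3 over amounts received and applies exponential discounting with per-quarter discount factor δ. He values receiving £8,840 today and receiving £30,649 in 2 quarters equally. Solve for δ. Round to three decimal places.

The payoff in 2 quarters is discounted by δ^2, so u(8840) = δ^2·u(30649) and δ^2 = u(8840)/u(30649).
Since u(x) = x^0.3, δ^2 = (8840/30649)^0.3 = 0.28843^0.3 = 0.68867.
Taking the square root: δ = 0.68867^(1/2) ≈ 0.830.

δ ≈ 0.830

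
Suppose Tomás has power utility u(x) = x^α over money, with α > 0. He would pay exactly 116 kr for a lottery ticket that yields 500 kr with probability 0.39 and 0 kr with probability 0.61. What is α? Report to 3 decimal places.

α ≈ 0.644

EU(lottery) = 0.39·500^α + 0.61·0 = 0.39·500^α.
Equating: 116^α = 0.39·500^α, i.e. 0.2320^α = 0.39.
Take logs: α = ln 0.39 / ln(116/500) ≈ 0.64449.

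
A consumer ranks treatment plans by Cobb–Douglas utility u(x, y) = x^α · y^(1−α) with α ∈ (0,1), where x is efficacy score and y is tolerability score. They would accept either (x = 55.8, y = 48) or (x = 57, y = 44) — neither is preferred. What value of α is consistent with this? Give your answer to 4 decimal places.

α ≈ 0.8035

Indifference: 55.8^α · 48^(1−α) = 57^α · 44^(1−α).
(55.8/57)^α = (44/48)^(1−α); take logs: α·ln(55.8/57) = (1−α)·ln(44/48), i.e. α·-0.0212774 = (1−α)·-0.0870114.
With A = -0.0212774 and B = -0.0870114: α·A = (1−α)·B, so α = B/(A+B) = -0.0870114/-0.1082888 ≈ 0.8035.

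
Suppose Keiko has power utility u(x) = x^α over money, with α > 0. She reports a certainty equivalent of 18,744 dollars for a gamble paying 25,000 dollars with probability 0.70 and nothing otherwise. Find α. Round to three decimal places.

α ≈ 1.238

Since u(0) = 0, the lottery's EU is 0.70·25000^α.
Setting u(18744) equal to that: 18744^α = 0.70·25000^α ⇒ (18744/25000)^α = 0.70.
Taking logs: α·ln(18744/25000) = ln(0.70), so α = -0.356675 / -0.288002 ≈ 1.238.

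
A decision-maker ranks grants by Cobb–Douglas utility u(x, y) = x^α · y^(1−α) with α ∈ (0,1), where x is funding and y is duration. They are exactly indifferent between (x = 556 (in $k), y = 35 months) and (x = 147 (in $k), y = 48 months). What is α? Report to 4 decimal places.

α ≈ 0.1919

Indifference: 556^α · 35^(1−α) = 147^α · 48^(1−α).
Rearrange to (556/147)^α = (48/35)^(1−α) and take logs: α·1.3303357 = (1−α)·0.3158529.
Thus α·(1.6461886) = 0.3158529, so α = 0.3158529/1.6461886 ≈ 0.1919.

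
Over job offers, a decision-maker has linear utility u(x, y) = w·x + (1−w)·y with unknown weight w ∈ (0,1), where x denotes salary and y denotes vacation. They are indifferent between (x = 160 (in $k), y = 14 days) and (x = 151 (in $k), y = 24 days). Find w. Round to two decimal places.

w = 0.53

Indifference: w·160 + (1−w)·14 = w·151 + (1−w)·24.
w·(160−151) = (1−w)·(24−14), i.e. w·9 = (1−w)·10.
Hence w = 10/(9+10) = 10/19 = 0.53.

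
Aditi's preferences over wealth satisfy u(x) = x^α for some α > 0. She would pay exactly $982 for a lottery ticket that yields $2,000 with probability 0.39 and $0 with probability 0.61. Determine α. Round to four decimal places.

Since u(0) = 0, the lottery's EU is 0.39·2000^α.
Equating: 982^α = 0.39·2000^α, i.e. 0.4910^α = 0.39.
α = ln(0.39) / ln(982/2000) = -0.9416085/-0.7113112 ≈ 1.3238.

α ≈ 1.3238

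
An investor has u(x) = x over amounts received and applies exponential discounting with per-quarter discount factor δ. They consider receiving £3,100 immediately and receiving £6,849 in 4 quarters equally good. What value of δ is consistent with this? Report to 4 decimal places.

Indifference means u(3100) = δ^4 · u(6849), so δ^4 = u(3100)/u(6849).
With u(x) = x: δ^4 = 3100/6849 = 0.45262.
Hence δ = (0.45262)^(1/4) = 0.820226.

δ ≈ 0.8202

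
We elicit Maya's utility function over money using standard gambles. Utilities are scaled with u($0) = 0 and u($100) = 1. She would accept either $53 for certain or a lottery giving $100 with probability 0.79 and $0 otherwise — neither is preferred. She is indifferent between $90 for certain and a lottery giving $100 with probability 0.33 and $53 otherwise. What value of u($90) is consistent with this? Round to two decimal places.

0.86

The first gamble pins u($53): it must equal 0.79·1 + 0.21·0 = 0.79.
Then u($90) = 0.33·u($100) + 0.67·u($53) = 0.33·1.00 + 0.67·0.79 = 0.8593.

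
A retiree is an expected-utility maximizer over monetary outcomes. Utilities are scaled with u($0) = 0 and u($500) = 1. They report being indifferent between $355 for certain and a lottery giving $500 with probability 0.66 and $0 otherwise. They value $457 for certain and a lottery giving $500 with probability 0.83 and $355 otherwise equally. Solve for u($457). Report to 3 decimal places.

0.942

First, u($355) = 0.66·u($500) + 0.34·u($0) = 0.66.
Then u($457) = 0.83·u($500) + 0.17·u($355) = 0.83·1.00 + 0.17·0.66 = 0.9422.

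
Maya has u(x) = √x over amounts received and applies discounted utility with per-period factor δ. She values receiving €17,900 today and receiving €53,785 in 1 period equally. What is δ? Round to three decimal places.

Equating discounted utilities: u(17900) = δ·u(53785) ⇒ δ = u(17900)/u(53785).
Since u(x) = √x, δ = √(17900/53785) = 0.57689.

δ ≈ 0.577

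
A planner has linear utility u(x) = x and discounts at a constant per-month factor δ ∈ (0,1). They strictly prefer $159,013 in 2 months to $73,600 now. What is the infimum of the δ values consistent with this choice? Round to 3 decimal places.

The preference means 73600 < δ^2·159013.
Dividing by 159013: δ^2 > 0.46286. Both sides are positive, so the square root keeps the direction.
δ > (73600/159013)^(1/2) ≈ 0.680.

δ > 0.680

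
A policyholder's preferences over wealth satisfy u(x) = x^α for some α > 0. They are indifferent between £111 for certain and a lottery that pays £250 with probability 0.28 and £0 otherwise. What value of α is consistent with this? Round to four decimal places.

The lottery's expected utility is 0.28·u(250) + 0.72·u(0) = 0.28·250^α (since u(0) = 0 for α > 0).
Equating: 111^α = 0.28·250^α, i.e. 0.4440^α = 0.28.
α = ln(0.28) / ln(111/250) = -1.2729657/-0.8119307 ≈ 1.5678.

α ≈ 1.5678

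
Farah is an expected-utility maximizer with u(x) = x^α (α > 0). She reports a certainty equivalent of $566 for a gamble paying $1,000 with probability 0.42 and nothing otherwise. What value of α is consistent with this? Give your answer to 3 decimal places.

α ≈ 1.524

The lottery's expected utility is 0.42·u(1000) + 0.58·u(0) = 0.42·1000^α (since u(0) = 0 for α > 0).
Setting u(566) equal to that: 566^α = 0.42·1000^α ⇒ (566/1000)^α = 0.42.
Take logs: α = ln 0.42 / ln(566/1000) ≈ 1.52417.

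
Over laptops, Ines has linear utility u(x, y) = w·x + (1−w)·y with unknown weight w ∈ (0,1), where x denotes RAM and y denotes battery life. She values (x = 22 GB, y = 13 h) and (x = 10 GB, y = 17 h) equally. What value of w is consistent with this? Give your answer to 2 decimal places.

Equating utilities: w·22 + (1−w)·13 = w·10 + (1−w)·17.
Collecting terms: w·12 = (1−w)·4.
So w/(1−w) = 4/12 = 0.3333, giving w = 4/(12+4) = 0.25.

w = 0.25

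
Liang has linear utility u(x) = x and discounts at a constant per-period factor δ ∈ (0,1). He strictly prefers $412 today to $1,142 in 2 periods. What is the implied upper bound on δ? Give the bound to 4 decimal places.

δ < 0.6006

Under u(x) = x this choice says 412 > δ^2·1142.
Dividing by 1142: δ^2 < 0.36077. Both sides are positive, so the square root keeps the direction.
δ < (412/1142)^(1/2) ≈ 0.6006.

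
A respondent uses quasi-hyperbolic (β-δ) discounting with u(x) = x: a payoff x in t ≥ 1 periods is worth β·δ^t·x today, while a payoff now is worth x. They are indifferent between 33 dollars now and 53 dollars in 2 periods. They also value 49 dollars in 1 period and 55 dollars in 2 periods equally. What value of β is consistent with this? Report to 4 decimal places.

β ≈ 0.7845

The second indifference involves only future payoffs, so β cancels: β·δ^1·49 = β·δ^2·55, giving δ = 49/55 = 0.89091.
Now use the now-vs-future pair: 33 = β·δ^2·53 gives β = 33/(0.79372·53) ≈ 0.7845.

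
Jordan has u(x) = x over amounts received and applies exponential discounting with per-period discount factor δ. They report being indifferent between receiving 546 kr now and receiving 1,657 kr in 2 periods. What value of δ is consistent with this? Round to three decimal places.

δ ≈ 0.574

The payoff in 2 periods is discounted by δ^2, so u(546) = δ^2·u(1657) and δ^2 = u(546)/u(1657).
With u(x) = x: δ^2 = 546/1657 = 0.32951.
Taking the square root: δ = 0.32951^(1/2) ≈ 0.574.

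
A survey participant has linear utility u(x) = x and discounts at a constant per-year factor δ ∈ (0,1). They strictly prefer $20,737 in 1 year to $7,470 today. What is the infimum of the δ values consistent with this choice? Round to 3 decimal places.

The preference means 7470 < δ·20737.
Dividing through by 20737 gives δ > 0.36023.

δ > 0.360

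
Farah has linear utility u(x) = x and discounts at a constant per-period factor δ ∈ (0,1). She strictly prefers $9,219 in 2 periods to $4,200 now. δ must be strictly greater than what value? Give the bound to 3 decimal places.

δ > 0.675

Under u(x) = x this choice says 4200 < δ^2·9219.
Hence δ^2 > 4200/9219 = 0.45558, and x ↦ x^(1/2) is increasing on (0,∞).
δ > 0.45558^(1/2) = 0.675.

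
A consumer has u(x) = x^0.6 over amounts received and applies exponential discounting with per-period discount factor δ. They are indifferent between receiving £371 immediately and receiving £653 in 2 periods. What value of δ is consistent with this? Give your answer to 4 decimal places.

δ ≈ 0.8440

The payoff in 2 periods is discounted by δ^2, so u(371) = δ^2·u(653) and δ^2 = u(371)/u(653).
With u(x) = x^0.6: δ^2 = 371^0.6/653^0.6 = (371/653)^0.6 = 0.71232.
So δ = 0.71232^(1/2) ≈ 0.8440.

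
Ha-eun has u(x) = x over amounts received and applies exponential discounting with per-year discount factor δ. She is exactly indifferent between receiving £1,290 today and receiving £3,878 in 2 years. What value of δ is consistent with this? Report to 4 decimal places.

δ ≈ 0.5768

The payoff in 2 years is discounted by δ^2, so u(1290) = δ^2·u(3878) and δ^2 = u(1290)/u(3878).
With u(x) = x: δ^2 = 1290/3878 = 0.33265.
So δ = 0.33265^(1/2) ≈ 0.5768.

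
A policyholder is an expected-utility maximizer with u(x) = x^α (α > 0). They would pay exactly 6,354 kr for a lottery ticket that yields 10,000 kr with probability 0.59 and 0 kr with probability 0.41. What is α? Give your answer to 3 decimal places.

The lottery's expected utility is 0.59·u(10000) + 0.41·u(0) = 0.59·10000^α (since u(0) = 0 for α > 0).
Setting u(6354) equal to that: 6354^α = 0.59·10000^α ⇒ (6354/10000)^α = 0.59.
α = ln(0.59) / ln(6354/10000) = -0.527633/-0.453501 ≈ 1.163.

α ≈ 1.163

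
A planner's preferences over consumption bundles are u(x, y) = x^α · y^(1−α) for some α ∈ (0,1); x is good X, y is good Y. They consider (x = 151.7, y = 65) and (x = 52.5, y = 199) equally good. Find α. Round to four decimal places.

Set the two utilities equal: 151.7^α·65^(1−α) = 52.5^α·199^(1−α).
(151.7/52.5)^α = (199/65)^(1−α); take logs: α·ln(151.7/52.5) = (1−α)·ln(199/65), i.e. α·1.0610917 = (1−α)·1.1189176.
So α/(1−α) = (1.1189176)/(1.0610917) = 1.0544966, and α = 1.0544966/2.0544966 ≈ 0.5133.

α ≈ 0.5133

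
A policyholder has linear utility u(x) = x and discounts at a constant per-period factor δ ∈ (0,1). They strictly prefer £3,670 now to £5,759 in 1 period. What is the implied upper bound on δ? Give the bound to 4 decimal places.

δ < 0.6373

Comparing present values: 3670 > δ·5759.
Dividing through by 5759 gives δ < 0.63726.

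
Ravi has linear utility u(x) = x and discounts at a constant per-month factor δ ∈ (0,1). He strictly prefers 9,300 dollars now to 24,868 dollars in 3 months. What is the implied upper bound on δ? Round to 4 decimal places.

Under u(x) = x this choice says 9300 > δ^3·24868.
So δ^3 < 9300/24868 = 0.37397; taking the cube root of both positive sides preserves the inequality.
δ < (9300/24868)^(1/3) ≈ 0.7205.

δ < 0.7205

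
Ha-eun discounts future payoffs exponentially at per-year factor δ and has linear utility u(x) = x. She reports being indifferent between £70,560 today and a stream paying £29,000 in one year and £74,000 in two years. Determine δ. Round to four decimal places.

Present value of the stream is 29000·δ + 74000·δ². Indifference gives 29000δ + 74000δ² = 70560.
That is, 74000δ² + 29000δ − 70560 = 0, a quadratic in δ.
δ = (−29000 + √(29000² + 4·74000·70560)) / (2·74000) = (−29000 + √21726760000.00) / 148000 ≈ 0.8000.

δ ≈ 0.8000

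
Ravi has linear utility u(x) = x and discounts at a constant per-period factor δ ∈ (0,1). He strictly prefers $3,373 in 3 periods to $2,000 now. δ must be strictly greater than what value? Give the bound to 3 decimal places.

Under u(x) = x this choice says 2000 < δ^3·3373.
So δ^3 > 2000/3373 = 0.59294; taking the cube root of both positive sides preserves the inequality.
δ > 0.59294^(1/3) = 0.840.

δ > 0.840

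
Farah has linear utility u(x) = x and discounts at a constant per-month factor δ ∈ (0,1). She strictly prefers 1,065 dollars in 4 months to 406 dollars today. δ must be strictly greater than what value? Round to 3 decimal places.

δ > 0.786

Comparing present values: 406 < δ^4·1065.
Hence δ^4 > 406/1065 = 0.38122, and x ↦ x^(1/4) is increasing on (0,∞).
δ > 0.38122^(1/4) = 0.786.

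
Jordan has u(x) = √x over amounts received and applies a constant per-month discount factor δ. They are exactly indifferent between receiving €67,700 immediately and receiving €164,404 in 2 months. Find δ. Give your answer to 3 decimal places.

δ ≈ 0.801

Indifference means u(67700) = δ^2 · u(164404), so δ^2 = u(67700)/u(164404).
With u(x) = √x: δ^2 = √67700/√164404 = √(67700/164404) = 0.64171.
Hence δ = (0.64171)^(1/2) = 0.80107.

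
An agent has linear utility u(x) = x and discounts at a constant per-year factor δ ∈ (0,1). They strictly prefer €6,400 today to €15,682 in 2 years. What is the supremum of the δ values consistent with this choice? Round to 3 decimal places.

Comparing present values: 6400 > δ^2·15682.
Dividing by 15682: δ^2 < 0.40811. Both sides are positive, so the square root keeps the direction.
δ < 0.40811^(1/2) = 0.639.

δ < 0.639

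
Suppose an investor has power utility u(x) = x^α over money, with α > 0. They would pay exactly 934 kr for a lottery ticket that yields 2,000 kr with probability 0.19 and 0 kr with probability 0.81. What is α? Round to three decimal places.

The lottery's expected utility is 0.19·u(2000) + 0.81·u(0) = 0.19·2000^α (since u(0) = 0 for α > 0).
Equating: 934^α = 0.19·2000^α, i.e. 0.4670^α = 0.19.
α = ln(0.19) / ln(934/2000) = -1.660731/-0.761426 ≈ 2.181.

α ≈ 2.181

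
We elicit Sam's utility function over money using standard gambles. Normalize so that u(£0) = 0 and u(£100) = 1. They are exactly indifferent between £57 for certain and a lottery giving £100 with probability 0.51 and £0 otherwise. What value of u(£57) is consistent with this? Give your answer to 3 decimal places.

0.510

By the standard-gamble method, u(£57) is just the indifference probability on the best outcome: 0.51.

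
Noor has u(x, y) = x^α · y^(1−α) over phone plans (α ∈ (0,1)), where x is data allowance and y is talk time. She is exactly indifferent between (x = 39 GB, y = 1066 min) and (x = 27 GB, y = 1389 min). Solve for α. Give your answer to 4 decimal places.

Indifference: 39^α · 1066^(1−α) = 27^α · 1389^(1−α).
Rearrange to (39/27)^α = (1389/1066)^(1−α) and take logs: α·0.3677248 = (1−α)·0.2646707.
So α/(1−α) = (0.2646707)/(0.3677248) = 0.7197521, and α = 0.7197521/1.7197521 ≈ 0.4185.

α ≈ 0.4185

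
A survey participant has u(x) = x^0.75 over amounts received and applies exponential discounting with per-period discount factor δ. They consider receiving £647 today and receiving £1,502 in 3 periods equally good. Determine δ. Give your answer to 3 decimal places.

Equating discounted utilities: u(647) = δ^3·u(1502) ⇒ δ^3 = u(647)/u(1502).
Since u(x) = x^0.75, δ^3 = (647/1502)^0.75 = 0.43076^0.75 = 0.53171.
Taking the cube root: δ = 0.53171^(1/3) ≈ 0.810.

δ ≈ 0.810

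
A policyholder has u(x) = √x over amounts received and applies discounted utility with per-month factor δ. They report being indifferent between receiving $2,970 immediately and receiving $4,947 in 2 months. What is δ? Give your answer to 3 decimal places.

δ ≈ 0.880

The payoff in 2 months is discounted by δ^2, so u(2970) = δ^2·u(4947) and δ^2 = u(2970)/u(4947).
With u(x) = √x: δ^2 = √2970/√4947 = √(2970/4947) = 0.77483.
Taking the square root: δ = 0.77483^(1/2) ≈ 0.880.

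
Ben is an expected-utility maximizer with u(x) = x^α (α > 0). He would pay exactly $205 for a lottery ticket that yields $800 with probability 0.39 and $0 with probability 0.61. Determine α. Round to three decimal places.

The lottery's expected utility is 0.39·u(800) + 0.61·u(0) = 0.39·800^α (since u(0) = 0 for α > 0).
Setting u(205) equal to that: 205^α = 0.39·800^α ⇒ (205/800)^α = 0.39.
α = ln(0.39) / ln(205/800) = -0.941609/-1.361602 ≈ 0.692.

α ≈ 0.692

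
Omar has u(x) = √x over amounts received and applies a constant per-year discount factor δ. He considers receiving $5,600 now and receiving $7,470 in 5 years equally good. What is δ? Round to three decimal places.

δ ≈ 0.972

Indifference means u(5600) = δ^5 · u(7470), so δ^5 = u(5600)/u(7470).
Since u(x) = √x, δ^5 = √(5600/7470) = 0.86583.
Taking the 5th root: δ = 0.86583^(1/5) ≈ 0.972.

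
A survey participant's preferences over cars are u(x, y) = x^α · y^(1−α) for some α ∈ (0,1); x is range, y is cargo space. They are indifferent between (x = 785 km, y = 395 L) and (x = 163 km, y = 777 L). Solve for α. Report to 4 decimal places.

α ≈ 0.3009

The Cobb–Douglas utilities coincide, so 785^α·395^(1−α) = 163^α·777^(1−α).
Rearrange to (785/163)^α = (777/395)^(1−α) and take logs: α·1.5719335 = (1−α)·0.6765546.
So α/(1−α) = (0.6765546)/(1.5719335) = 0.4303965, and α = 0.4303965/1.4303965 ≈ 0.3009.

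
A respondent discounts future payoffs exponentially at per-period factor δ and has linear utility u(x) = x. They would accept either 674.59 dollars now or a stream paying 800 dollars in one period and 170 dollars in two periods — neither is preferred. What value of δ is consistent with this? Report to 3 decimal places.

δ ≈ 0.730

Present value of the stream is 800·δ + 170·δ². Indifference gives 800δ + 170δ² = 674.59.
That is, 170δ² + 800δ − 674.59 = 0, a quadratic in δ.
By the quadratic formula (taking the positive root), δ = (−800 + √1098721.20) / 340 ≈ 0.730.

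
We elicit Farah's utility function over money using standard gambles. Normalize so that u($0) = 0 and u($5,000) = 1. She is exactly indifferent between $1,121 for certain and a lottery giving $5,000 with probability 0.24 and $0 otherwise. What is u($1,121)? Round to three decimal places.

u($1,121) equals the lottery's expected utility: 0.24·1 + 0.76·0 = 0.24.

0.240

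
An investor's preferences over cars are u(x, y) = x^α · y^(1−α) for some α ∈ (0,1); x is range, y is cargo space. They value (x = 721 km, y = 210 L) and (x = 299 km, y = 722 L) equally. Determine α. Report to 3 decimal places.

Indifference: 721^α · 210^(1−α) = 299^α · 722^(1−α).
(721/299)^α = (722/210)^(1−α); take logs: α·ln(721/299) = (1−α)·ln(722/210), i.e. α·0.880196 = (1−α)·1.234918.
Thus α·(2.115114) = 1.234918, so α = 1.234918/2.115114 ≈ 0.584.

α ≈ 0.584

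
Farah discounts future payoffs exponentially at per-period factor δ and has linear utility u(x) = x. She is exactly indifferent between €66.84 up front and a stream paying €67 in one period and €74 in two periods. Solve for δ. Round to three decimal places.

The stream is worth 67δ + 74δ² today, so 67δ + 74δ² = 66.84.
Rearranged: 74δ² + 67δ − 66.84 = 0.
The positive root is δ = [−67 + √(67² + 4·74·66.84)] / (2·74) = (−67 + 155.800)/148 ≈ 0.600.

δ ≈ 0.600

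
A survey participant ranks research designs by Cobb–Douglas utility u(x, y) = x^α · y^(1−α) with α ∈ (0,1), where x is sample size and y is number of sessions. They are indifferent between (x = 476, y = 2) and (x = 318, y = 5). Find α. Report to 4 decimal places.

The Cobb–Douglas utilities coincide, so 476^α·2^(1−α) = 318^α·5^(1−α).
(476/318)^α = (5/2)^(1−α); take logs: α·ln(476/318) = (1−α)·ln(5/2), i.e. α·0.4033665 = (1−α)·0.9162907.
Thus α·(1.3196572) = 0.9162907, so α = 0.9162907/1.3196572 ≈ 0.6943.

α ≈ 0.6943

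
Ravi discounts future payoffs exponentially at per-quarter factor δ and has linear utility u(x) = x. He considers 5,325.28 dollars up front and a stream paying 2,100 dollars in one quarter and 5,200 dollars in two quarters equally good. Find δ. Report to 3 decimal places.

δ ≈ 0.830

Equating present values: 5325.28 = 2100δ + 5200δ².
Rearranged: 5200δ² + 2100δ − 5325.28 = 0.
By the quadratic formula (taking the positive root), δ = (−2100 + √115175824.00) / 10400 ≈ 0.830.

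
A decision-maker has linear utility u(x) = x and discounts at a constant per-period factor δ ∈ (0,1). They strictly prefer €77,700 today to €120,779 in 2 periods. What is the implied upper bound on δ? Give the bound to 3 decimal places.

δ < 0.802

The preference means 77700 > δ^2·120779.
Dividing by 120779: δ^2 < 0.64332. Both sides are positive, so the square root keeps the direction.
δ < 0.64332^(1/2) = 0.802.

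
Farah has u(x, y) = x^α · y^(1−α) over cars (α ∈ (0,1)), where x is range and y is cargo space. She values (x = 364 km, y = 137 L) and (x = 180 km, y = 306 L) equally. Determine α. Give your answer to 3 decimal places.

The Cobb–Douglas utilities coincide, so 364^α·137^(1−α) = 180^α·306^(1−α).
(364/180)^α = (306/137)^(1−α); take logs: α·ln(364/180) = (1−α)·ln(306/137), i.e. α·0.704197 = (1−α)·0.803604.
With A = 0.704197 and B = 0.803604: α·A = (1−α)·B, so α = B/(A+B) = 0.803604/1.507801 ≈ 0.533.

α ≈ 0.533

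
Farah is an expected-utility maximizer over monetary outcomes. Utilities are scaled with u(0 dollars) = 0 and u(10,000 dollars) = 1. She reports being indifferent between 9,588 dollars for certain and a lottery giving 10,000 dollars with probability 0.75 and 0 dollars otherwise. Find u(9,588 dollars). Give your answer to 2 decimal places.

The indifference gives u(9,588 dollars) = 0.75·u(10,000 dollars) + 0.25·u(0 dollars) = 0.75·1 + 0.25·0 = 0.75.

0.75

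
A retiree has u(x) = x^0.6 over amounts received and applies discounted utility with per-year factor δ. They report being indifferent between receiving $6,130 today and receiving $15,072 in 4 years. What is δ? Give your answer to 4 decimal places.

Equating discounted utilities: u(6130) = δ^4·u(15072) ⇒ δ^4 = u(6130)/u(15072).
Since u(x) = x^0.6, δ^4 = (6130/15072)^0.6 = 0.40671^0.6 = 0.58287.
So δ = 0.58287^(1/4) ≈ 0.8738.

δ ≈ 0.8738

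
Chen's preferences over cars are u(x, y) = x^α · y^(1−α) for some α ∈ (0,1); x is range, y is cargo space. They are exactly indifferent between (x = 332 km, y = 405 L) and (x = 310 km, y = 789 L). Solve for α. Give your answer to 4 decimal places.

Indifference: 332^α · 405^(1−α) = 310^α · 789^(1−α).
Rearrange to (332/310)^α = (789/405)^(1−α) and take logs: α·0.0685627 = (1−α)·0.6668793.
So α/(1−α) = (0.6668793)/(0.0685627) = 9.7265612, and α = 9.7265612/10.7265612 ≈ 0.9068.

α ≈ 0.9068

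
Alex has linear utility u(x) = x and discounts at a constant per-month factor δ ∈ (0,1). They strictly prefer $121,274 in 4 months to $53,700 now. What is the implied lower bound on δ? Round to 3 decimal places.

δ > 0.816

The preference means 53700 < δ^4·121274.
So δ^4 > 53700/121274 = 0.44280; taking the 4th root of both positive sides preserves the inequality.
δ > 0.44280^(1/4) = 0.816.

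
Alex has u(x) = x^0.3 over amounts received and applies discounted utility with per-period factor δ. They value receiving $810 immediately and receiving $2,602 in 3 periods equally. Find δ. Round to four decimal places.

Indifference means u(810) = δ^3 · u(2602), so δ^3 = u(810)/u(2602).
Since u(x) = x^0.3, δ^3 = (810/2602)^0.3 = 0.31130^0.3 = 0.70462.
Taking the cube root: δ = 0.70462^(1/3) ≈ 0.8899.

δ ≈ 0.8899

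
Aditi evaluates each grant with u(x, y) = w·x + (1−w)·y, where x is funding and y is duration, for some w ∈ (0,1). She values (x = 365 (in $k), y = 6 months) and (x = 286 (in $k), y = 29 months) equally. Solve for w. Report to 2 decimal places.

w = 0.23

u(365,6) = u(286,29) means w·365 + (1−w)·6 = w·286 + (1−w)·29.
w·(365−286) = (1−w)·(29−6), i.e. w·79 = (1−w)·23.
So w/(1−w) = 23/79 = 0.2911, giving w = 23/(79+23) = 0.23.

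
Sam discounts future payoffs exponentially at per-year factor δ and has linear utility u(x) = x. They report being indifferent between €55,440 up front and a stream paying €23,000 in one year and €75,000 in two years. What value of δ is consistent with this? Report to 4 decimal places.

Present value of the stream is 23000·δ + 75000·δ². Indifference gives 23000δ + 75000δ² = 55440.
So 75000δ² + 23000δ − 55440 = 0.
The positive root is δ = [−23000 + √(23000² + 4·75000·55440)] / (2·75000) = (−23000 + 131000.000)/150000 ≈ 0.7200.

δ ≈ 0.7200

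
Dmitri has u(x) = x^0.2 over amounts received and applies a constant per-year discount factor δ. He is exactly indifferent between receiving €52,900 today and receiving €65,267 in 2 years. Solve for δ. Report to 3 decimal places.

δ ≈ 0.979

Equating discounted utilities: u(52900) = δ^2·u(65267) ⇒ δ^2 = u(52900)/u(65267).
With u(x) = x^0.2: δ^2 = 52900^0.2/65267^0.2 = (52900/65267)^0.2 = 0.95885.
Hence δ = (0.95885)^(1/2) = 0.97921.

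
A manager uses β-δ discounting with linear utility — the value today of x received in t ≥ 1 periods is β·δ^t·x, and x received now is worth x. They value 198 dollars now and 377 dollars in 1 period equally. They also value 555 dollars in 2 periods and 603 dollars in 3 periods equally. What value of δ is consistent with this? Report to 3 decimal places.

Both payoffs in the second observation are in the future, so β drops out: δ^2·555 = δ^3·603 ⇒ δ = 555/603 = 0.92040.

δ ≈ 0.920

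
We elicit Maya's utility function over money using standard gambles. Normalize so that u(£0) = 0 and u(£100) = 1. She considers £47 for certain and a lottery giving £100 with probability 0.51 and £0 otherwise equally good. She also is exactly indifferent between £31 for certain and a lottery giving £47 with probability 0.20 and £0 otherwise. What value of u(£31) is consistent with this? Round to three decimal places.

First, u(£47) = 0.51·u(£100) + 0.49·u(£0) = 0.51.
Then u(£31) = 0.20·u(£47) + 0.80·u(£0) = 0.20·0.51 + 0.80·0.00 = 0.1020.

0.102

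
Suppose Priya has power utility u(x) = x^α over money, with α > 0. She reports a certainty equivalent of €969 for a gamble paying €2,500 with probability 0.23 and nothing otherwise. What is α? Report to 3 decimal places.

α ≈ 1.551

EU(lottery) = 0.23·2500^α + 0.77·0 = 0.23·2500^α.
Equating: 969^α = 0.23·2500^α, i.e. 0.3876^α = 0.23.
Take logs: α = ln 0.23 / ln(969/2500) ≈ 1.55065.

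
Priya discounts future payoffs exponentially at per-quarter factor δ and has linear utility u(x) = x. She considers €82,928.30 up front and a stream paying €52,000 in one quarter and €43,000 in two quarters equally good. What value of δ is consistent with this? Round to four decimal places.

δ ≈ 0.9100

Present value of the stream is 52000·δ + 43000·δ². Indifference gives 52000δ + 43000δ² = 82928.30.
That is, 43000δ² + 52000δ − 82928.30 = 0, a quadratic in δ.
δ = (−52000 + √(52000² + 4·43000·82928.30)) / (2·43000) = (−52000 + √16967667600.00) / 86000 ≈ 0.9100.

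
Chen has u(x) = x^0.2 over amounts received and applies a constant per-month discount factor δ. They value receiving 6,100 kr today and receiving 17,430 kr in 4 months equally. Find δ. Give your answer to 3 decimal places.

Equating discounted utilities: u(6100) = δ^4·u(17430) ⇒ δ^4 = u(6100)/u(17430).
With u(x) = x^0.2: δ^4 = 6100^0.2/17430^0.2 = (6100/17430)^0.2 = 0.81060.
So δ = 0.81060^(1/4) ≈ 0.949.

δ ≈ 0.949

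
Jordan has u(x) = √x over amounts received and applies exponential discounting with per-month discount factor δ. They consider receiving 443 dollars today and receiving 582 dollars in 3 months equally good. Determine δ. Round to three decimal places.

The payoff in 3 months is discounted by δ^3, so u(443) = δ^3·u(582) and δ^3 = u(443)/u(582).
With u(x) = √x: δ^3 = √443/√582 = √(443/582) = 0.87245.
So δ = 0.87245^(1/3) ≈ 0.956.

δ ≈ 0.956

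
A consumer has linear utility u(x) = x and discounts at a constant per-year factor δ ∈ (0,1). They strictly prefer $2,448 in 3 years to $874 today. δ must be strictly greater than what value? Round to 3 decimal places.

Under u(x) = x this choice says 874 < δ^3·2448.
Hence δ^3 > 874/2448 = 0.35703, and x ↦ x^(1/3) is increasing on (0,∞).
δ > (874/2448)^(1/3) ≈ 0.709.

δ > 0.709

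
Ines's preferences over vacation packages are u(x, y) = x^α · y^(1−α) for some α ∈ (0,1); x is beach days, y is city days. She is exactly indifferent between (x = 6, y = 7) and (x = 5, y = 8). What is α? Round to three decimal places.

The Cobb–Douglas utilities coincide, so 6^α·7^(1−α) = 5^α·8^(1−α).
(6/5)^α = (8/7)^(1−α); take logs: α·ln(6/5) = (1−α)·ln(8/7), i.e. α·0.182322 = (1−α)·0.133531.
Thus α·(0.315853) = 0.133531, so α = 0.133531/0.315853 ≈ 0.423.

α ≈ 0.423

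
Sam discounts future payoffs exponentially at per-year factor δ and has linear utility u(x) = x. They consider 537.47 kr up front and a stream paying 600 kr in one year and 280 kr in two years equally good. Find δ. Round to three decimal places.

δ ≈ 0.680

Present value of the stream is 600·δ + 280·δ². Indifference gives 600δ + 280δ² = 537.47.
That is, 280δ² + 600δ − 537.47 = 0, a quadratic in δ.
By the quadratic formula (taking the positive root), δ = (−600 + √961966.40) / 560 ≈ 0.680.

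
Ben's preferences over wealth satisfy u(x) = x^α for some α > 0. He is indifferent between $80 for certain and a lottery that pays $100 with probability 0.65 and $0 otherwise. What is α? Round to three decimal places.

α ≈ 1.931

EU(lottery) = 0.65·100^α + 0.35·0 = 0.65·100^α.
Setting u(80) equal to that: 80^α = 0.65·100^α ⇒ (80/100)^α = 0.65.
Take logs: α = ln 0.65 / ln(80/100) ≈ 1.93052.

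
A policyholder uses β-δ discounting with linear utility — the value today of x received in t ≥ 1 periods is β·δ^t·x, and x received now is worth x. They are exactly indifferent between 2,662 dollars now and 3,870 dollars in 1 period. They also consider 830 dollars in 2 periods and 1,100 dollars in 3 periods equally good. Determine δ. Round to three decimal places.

From the later pair, β·δ^2·830 = β·δ^3·1100; dividing through, δ = 830/1100 = 0.75455.

δ ≈ 0.755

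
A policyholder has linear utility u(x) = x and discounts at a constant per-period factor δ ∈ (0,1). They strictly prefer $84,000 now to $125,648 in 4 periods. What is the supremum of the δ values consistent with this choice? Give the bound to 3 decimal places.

Under u(x) = x this choice says 84000 > δ^4·125648.
Hence δ^4 < 84000/125648 = 0.66853, and x ↦ x^(1/4) is increasing on (0,∞).
δ < (84000/125648)^(1/4) ≈ 0.904.

δ < 0.904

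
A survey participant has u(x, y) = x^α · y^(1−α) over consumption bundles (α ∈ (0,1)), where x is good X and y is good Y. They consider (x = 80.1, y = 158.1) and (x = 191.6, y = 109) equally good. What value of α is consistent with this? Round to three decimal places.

Indifference: 80.1^α · 158.1^(1−α) = 191.6^α · 109^(1−α).
(80.1/191.6)^α = (109/158.1)^(1−α); take logs: α·ln(80.1/191.6) = (1−α)·ln(109/158.1), i.e. α·-0.872134 = (1−α)·-0.371880.
So α/(1−α) = (-0.371880)/(-0.872134) = 0.426402, and α = 0.426402/1.426402 ≈ 0.299.

α ≈ 0.299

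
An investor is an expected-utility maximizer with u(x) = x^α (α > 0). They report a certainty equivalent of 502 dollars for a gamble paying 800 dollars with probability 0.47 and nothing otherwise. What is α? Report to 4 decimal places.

α ≈ 1.6202

EU(lottery) = 0.47·800^α + 0.53·0 = 0.47·800^α.
Equating: 502^α = 0.47·800^α, i.e. 0.6275^α = 0.47.
Take logs: α = ln 0.47 / ln(502/800) ≈ 1.620180.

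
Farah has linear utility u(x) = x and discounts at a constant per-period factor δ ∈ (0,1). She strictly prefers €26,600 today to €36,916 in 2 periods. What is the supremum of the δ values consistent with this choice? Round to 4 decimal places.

Comparing present values: 26600 > δ^2·36916.
Hence δ^2 < 26600/36916 = 0.72055, and x ↦ x^(1/2) is increasing on (0,∞).
δ < (26600/36916)^(1/2) ≈ 0.8489.

δ < 0.8489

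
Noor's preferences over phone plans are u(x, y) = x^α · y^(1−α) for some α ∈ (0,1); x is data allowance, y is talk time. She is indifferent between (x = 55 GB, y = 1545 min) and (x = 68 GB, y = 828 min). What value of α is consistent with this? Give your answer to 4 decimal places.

α ≈ 0.7462

Set the two utilities equal: 55^α·1545^(1−α) = 68^α·828^(1−α).
Rearrange to (55/68)^α = (828/1545)^(1−α) and take logs: α·-0.2121745 = (1−α)·-0.6237660.
Thus α·(-0.8359405) = -0.6237660, so α = -0.6237660/-0.8359405 ≈ 0.7462.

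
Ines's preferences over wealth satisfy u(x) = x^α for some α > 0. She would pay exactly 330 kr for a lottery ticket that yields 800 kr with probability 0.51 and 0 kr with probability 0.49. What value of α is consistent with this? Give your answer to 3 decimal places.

The lottery's expected utility is 0.51·u(800) + 0.49·u(0) = 0.51·800^α (since u(0) = 0 for α > 0).
Setting u(330) equal to that: 330^α = 0.51·800^α ⇒ (330/800)^α = 0.51.
α = ln(0.51) / ln(330/800) = -0.673345/-0.885519 ≈ 0.760.

α ≈ 0.760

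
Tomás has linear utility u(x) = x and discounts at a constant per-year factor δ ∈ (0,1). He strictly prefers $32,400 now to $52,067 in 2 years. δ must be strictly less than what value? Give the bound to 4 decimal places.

δ < 0.7888

The preference means 32400 > δ^2·52067.
Dividing by 52067: δ^2 < 0.62228. Both sides are positive, so the square root keeps the direction.
δ < 0.62228^(1/2) = 0.7888.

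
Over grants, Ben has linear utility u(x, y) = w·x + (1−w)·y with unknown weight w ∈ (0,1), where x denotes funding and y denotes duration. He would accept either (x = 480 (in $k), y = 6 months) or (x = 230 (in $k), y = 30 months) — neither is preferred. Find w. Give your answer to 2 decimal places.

u(480,6) = u(230,30) means w·480 + (1−w)·6 = w·230 + (1−w)·30.
w·(480−230) = (1−w)·(30−6), i.e. w·250 = (1−w)·24.
The marginal rate of substitution is 24/250, so w = 24/(250+24) = 0.09.

w = 0.09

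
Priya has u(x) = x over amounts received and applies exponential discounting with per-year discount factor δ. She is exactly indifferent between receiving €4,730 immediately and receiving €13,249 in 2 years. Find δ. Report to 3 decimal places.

The payoff in 2 years is discounted by δ^2, so u(4730) = δ^2·u(13249) and δ^2 = u(4730)/u(13249).
With u(x) = x: δ^2 = 4730/13249 = 0.35701.
Taking the square root: δ = 0.35701^(1/2) ≈ 0.598.

δ ≈ 0.598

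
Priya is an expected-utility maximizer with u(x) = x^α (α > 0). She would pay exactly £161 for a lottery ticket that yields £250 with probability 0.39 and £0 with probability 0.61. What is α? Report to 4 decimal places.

Since u(0) = 0, the lottery's EU is 0.39·250^α.
Indifference: 161^α = 0.39·250^α, so (161/250)^α = 0.39.
Take logs: α = ln 0.39 / ln(161/250) ≈ 2.139744.

α ≈ 2.1397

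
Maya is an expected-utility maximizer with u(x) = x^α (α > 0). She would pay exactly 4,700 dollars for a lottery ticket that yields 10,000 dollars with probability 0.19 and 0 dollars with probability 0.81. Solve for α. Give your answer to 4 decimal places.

Since u(0) = 0, the lottery's EU is 0.19·10000^α.
Setting u(4700) equal to that: 4700^α = 0.19·10000^α ⇒ (4700/10000)^α = 0.19.
α = ln(0.19) / ln(4700/10000) = -1.6607312/-0.7550226 ≈ 2.1996.

α ≈ 2.1996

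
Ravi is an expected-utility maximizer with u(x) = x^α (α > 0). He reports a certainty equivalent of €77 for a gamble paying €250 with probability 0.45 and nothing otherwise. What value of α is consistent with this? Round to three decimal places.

The lottery's expected utility is 0.45·u(250) + 0.55·u(0) = 0.45·250^α (since u(0) = 0 for α > 0).
Equating: 77^α = 0.45·250^α, i.e. 0.3080^α = 0.45.
Take logs: α = ln 0.45 / ln(77/250) ≈ 0.67805.

α ≈ 0.678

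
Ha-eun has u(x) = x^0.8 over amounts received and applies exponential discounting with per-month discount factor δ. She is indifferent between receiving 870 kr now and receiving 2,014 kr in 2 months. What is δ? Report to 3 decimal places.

Indifference means u(870) = δ^2 · u(2014), so δ^2 = u(870)/u(2014).
With u(x) = x^0.8: δ^2 = 870^0.8/2014^0.8 = (870/2014)^0.8 = 0.51094.
Taking the square root: δ = 0.51094^(1/2) ≈ 0.715.

δ ≈ 0.715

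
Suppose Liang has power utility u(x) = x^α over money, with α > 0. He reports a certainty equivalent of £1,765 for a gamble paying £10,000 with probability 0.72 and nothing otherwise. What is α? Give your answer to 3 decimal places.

α ≈ 0.189

Since u(0) = 0, the lottery's EU is 0.72·10000^α.
Setting u(1765) equal to that: 1765^α = 0.72·10000^α ⇒ (1765/10000)^α = 0.72.
Take logs: α = ln 0.72 / ln(1765/10000) ≈ 0.18940.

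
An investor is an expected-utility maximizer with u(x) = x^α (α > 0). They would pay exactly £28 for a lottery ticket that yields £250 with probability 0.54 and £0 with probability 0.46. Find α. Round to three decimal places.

EU(lottery) = 0.54·250^α + 0.46·0 = 0.54·250^α.
Equating: 28^α = 0.54·250^α, i.e. 0.1120^α = 0.54.
Taking logs: α·ln(28/250) = ln(0.54), so α = -0.616186 / -2.189256 ≈ 0.281.

α ≈ 0.281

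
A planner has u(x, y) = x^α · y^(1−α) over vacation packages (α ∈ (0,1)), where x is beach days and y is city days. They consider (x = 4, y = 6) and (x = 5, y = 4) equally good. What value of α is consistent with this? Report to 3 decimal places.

α ≈ 0.645

Set the two utilities equal: 4^α·6^(1−α) = 5^α·4^(1−α).
Rearrange to (4/5)^α = (4/6)^(1−α) and take logs: α·-0.223144 = (1−α)·-0.405465.
Thus α·(-0.628609) = -0.405465, so α = -0.405465/-0.628609 ≈ 0.645.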